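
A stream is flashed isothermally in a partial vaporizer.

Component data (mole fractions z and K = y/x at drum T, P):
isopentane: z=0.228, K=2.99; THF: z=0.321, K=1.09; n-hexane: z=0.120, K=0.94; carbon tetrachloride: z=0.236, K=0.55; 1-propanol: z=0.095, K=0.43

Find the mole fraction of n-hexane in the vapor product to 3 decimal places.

Iterate (Newton) starting at V/F = 0.5:
  V/F = 0.500: g = 0.0349, g' = -0.370 → V/F = 0.594
  V/F = 0.594: g = 0.0009, g' = -0.352 → V/F = 0.597
Converged at V/F = 0.597.
Compositions from xᵢ = zᵢ/(1+V/F(Kᵢ−1)), yᵢ = Kᵢxᵢ:
  isopentane: x = 0.104, y = 0.312
  THF: x = 0.305, y = 0.332
  n-hexane: x = 0.124, y = 0.117
  carbon tetrachloride: x = 0.323, y = 0.177
  1-propanol: x = 0.144, y = 0.062

y_n-hexane = 0.117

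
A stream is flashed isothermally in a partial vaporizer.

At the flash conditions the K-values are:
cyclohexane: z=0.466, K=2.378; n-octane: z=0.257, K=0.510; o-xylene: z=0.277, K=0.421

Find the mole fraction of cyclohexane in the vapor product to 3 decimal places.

y_cyclohexane = 0.667

Iterate (Newton) starting at V/F = 0.47:
  V/F = 0.470: g = 0.0058, g' = -0.605 → V/F = 0.480
Converged at V/F = 0.480.
Compositions from xᵢ = zᵢ/(1+V/F(Kᵢ−1)), yᵢ = Kᵢxᵢ:
  cyclohexane: x = 0.281, y = 0.667
  n-octane: x = 0.336, y = 0.171
  o-xylene: x = 0.383, y = 0.161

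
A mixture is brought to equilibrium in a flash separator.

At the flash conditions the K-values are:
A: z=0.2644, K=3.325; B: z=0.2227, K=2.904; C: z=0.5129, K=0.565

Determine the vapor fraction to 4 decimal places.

ψ = 0.8777

Let ψ = V/F and solve Σ zᵢ(Kᵢ−1)/(1+ψ(Kᵢ−1)) = 0.
Check two-phase: ΣzᵢKᵢ = 1.8156 > 1 and Σzᵢ/Kᵢ = 1.0640 > 1, so g(0) = 0.8156 > 0 and g(1) = -0.0640 < 0.
Newton iteration, ψ⁰ = 0.5:
  ψ = 0.5000: g = 0.21637, g' = -0.6760 → ψ = 0.8201
  ψ = 0.8201: g = 0.03020, g' = -0.5268 → ψ = 0.8774
  ψ = 0.8774: g = 0.00017, g' = -0.5217 → ψ = 0.8777
Converged at ψ = 0.8777.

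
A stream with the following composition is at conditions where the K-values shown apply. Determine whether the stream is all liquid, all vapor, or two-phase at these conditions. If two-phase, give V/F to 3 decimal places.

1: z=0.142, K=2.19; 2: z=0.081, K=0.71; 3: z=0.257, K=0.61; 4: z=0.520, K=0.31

all liquid

ΣzᵢKᵢ = 0.686; Σzᵢ/Kᵢ = 2.278.
Since ΣzᵢKᵢ < 1 the mixture is below its bubble point — single liquid phase.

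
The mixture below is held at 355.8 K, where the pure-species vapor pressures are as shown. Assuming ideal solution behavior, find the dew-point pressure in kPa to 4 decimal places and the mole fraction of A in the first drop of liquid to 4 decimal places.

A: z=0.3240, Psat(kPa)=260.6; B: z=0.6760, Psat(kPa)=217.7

Pdew = 229.9657 kPa, x_A = 0.2859

At the dew point ψ → 1, so Σzᵢ/Kᵢ = 1 with Kᵢ = Pᵢˢᵃᵗ/P ⇒ 1/P = Σzᵢ/Pᵢˢᵃᵗ.
1/P = 0.3240/260.6 + 0.6760/217.7 = 0.0043485 ⇒ P = 229.9657 kPa
xᵢ = zᵢP/Pᵢˢᵃᵗ ⇒ x_A = 0.3240·229.9657/260.6 = 0.2859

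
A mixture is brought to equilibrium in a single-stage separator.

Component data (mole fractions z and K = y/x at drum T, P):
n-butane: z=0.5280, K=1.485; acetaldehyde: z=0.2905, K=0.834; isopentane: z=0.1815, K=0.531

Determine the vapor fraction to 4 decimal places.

Material balance + equilibrium reduce to Σ zᵢ(Kᵢ−1)/(1+ψ(Kᵢ−1)) = 0.
g(0) = ΣzᵢKᵢ − 1 = 0.1227 and g(1) = 1 − Σzᵢ/Kᵢ = -0.0457, so a root lies in (0, 1).
Newton iteration, ψ⁰ = 0.5:
  ψ = 0.5000: g = 0.04231, g' = -0.1581 → ψ = 0.7676
  ψ = 0.7676: g = -0.00167, g' = -0.1739 → ψ = 0.7580
Converged at ψ = 0.7580.

ψ = 0.7580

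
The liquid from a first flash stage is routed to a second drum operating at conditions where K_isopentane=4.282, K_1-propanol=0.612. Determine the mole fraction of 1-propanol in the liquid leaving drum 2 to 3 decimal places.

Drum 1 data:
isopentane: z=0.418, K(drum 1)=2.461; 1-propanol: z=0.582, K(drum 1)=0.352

x_1-propanol (drum 2) = 0.894

Drum 1:
Material balance + equilibrium reduce to Σ zᵢ(Kᵢ−1)/(1+ψ₁(Kᵢ−1)) = 0.
g(0) = ΣzᵢKᵢ − 1 = 0.234 and g(1) = 1 − Σzᵢ/Kᵢ = -0.823, so a root lies in (0, 1).
Binary case is linear: z₁(K₁−1)(1+ψ₁(K₂−1)) + z₂(K₂−1)(1+ψ₁(K₁−1)) = 0
⇒ ψ₁ = [z₁(K₁−1)+z₂(K₂−1)] / [−(K₁−1)(K₂−1)] = 0.2336/0.9467 = 0.247
Drum-1 compositions:
  isopentane: x = 0.307, y = 0.756
  1-propanol: x = 0.693, y = 0.244
Drum-2 feed = drum-1 liquid: z₂ = (0.3073, 0.6927).
Drum 2:
Newton–Raphson from ψ₂ = 0.37:
  ψ₂ = 0.370: g = 0.1416, g' = -0.817 → ψ₂ = 0.543
  ψ₂ = 0.543: g = 0.0218, g' = -0.595 → ψ₂ = 0.580
  ψ₂ = 0.580: g = 0.0005, g' = -0.566 → ψ₂ = 0.581
Converged at ψ₂ = 0.581.
  isopentane: x = 0.106, y = 0.453
  1-propanol: x = 0.894, y = 0.547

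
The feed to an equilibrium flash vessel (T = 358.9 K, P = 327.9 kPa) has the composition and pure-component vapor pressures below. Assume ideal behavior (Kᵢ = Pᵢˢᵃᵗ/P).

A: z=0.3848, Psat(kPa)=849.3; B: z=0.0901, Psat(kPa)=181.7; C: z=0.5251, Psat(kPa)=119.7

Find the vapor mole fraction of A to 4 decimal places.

Raoult's law: Kᵢ = Pᵢˢᵃᵗ/P = Pᵢˢᵃᵗ/327.9.
  K_A = 849.3/327.9 = 2.590119, K_B = 181.7/327.9 = 0.554132, K_C = 119.7/327.9 = 0.365050
Let ψ = V/F and solve Σ zᵢ(Kᵢ−1)/(1+ψ(Kᵢ−1)) = 0.
g(0) = ΣzᵢKᵢ − 1 = 0.2383 and g(1) = 1 − Σzᵢ/Kᵢ = -0.7496, so a root lies in (0, 1).
Newton iteration, ψ⁰ = 0.5:
  ψ = 0.5000: g = -0.19933, g' = -0.7861 → ψ = 0.2464
  ψ = 0.2464: g = -0.00077, g' = -0.8224 → ψ = 0.2455
Converged at ψ = 0.2455.
Compositions from xᵢ = zᵢ/(1+ψ(Kᵢ−1)), yᵢ = Kᵢxᵢ:
  A: x = 0.2768, y = 0.7169
  B: x = 0.1012, y = 0.0561
  C: x = 0.6221, y = 0.2271

y_A = 0.7169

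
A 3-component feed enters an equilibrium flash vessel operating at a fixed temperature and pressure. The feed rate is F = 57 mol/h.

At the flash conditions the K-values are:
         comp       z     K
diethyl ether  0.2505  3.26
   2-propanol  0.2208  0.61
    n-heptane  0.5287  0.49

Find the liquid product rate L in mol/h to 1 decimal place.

Material balance + equilibrium reduce to Σ zᵢ(Kᵢ−1)/(1+V/F(Kᵢ−1)) = 0.
Check two-phase: ΣzᵢKᵢ = 1.2104 > 1 and Σzᵢ/Kᵢ = 1.5178 > 1, so g(0) = 0.2104 > 0 and g(1) = -0.5178 < 0.
Newton iteration, V/F⁰ = 0.41:
  V/F = 0.4100: g = -0.14958, g' = -0.6121 → V/F = 0.1656
  V/F = 0.1656: g = 0.02535, g' = -0.8798 → V/F = 0.1945
  V/F = 0.1945: g = 0.00079, g' = -0.8263 → V/F = 0.1954
Converged at V/F = 0.1954.
Then V = V/F·F = 0.1954·57 = 11.1 mol/h and L = F − V = 45.9 mol/h.

L = 45.9 mol/h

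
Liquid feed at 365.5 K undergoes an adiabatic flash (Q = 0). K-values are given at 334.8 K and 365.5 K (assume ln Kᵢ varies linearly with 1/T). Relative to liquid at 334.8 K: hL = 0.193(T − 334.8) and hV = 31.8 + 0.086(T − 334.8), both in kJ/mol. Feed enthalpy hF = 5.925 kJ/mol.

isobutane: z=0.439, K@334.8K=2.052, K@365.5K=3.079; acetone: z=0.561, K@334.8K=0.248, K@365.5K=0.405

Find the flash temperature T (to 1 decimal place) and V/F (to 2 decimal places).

T = 340.9 K, V/F = 0.15

Adiabatic flash: solve Rachford–Rice at each trial T, then check hF = ψ·hV(T) + (1−ψ)·hL(T).
  T = 334.8 K: K = (2.052, 0.248), RR gives ψ = 0.051, H_out = 1.606 kJ/mol
  T = 365.5 K: K = (3.079, 0.405), RR gives ψ = 0.468, H_out = 19.269 kJ/mol
  T = 350.1 K: K = (2.534, 0.320), RR gives ψ = 0.280, H_out = 11.400 kJ/mol
  T = 342.5 K: K = (2.287, 0.283), RR gives ψ = 0.176, H_out = 6.948 kJ/mol
  T = 338.6 K: K = (2.166, 0.265), RR gives ψ = 0.116, H_out = 4.379 kJ/mol
  T = 340.6 K: K = (2.228, 0.274), RR gives ψ = 0.148, H_out = 5.727 kJ/mol
Linear interpolation between T = 340.6 (H_out = 5.727) and T = 342.5 (H_out = 6.948) on hF = 5.925 gives T ≈ 340.9 K, at which ψ = 0.15.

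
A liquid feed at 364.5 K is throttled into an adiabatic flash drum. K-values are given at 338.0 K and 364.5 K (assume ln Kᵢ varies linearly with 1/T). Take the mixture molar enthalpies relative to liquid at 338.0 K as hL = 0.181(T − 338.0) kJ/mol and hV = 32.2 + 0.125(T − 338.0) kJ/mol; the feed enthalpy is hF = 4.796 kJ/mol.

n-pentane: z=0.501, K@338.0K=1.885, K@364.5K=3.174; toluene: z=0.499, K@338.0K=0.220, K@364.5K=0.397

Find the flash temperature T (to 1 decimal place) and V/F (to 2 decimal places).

Adiabatic flash: solve Rachford–Rice at each trial T, then check hF = ψ·hV(T) + (1−ψ)·hL(T).
  T = 338.0 K: K = (1.885, 0.220), RR gives ψ = 0.078, H_out = 2.527 kJ/mol
  T = 364.5 K: K = (3.174, 0.397), RR gives ψ = 0.601, H_out = 23.266 kJ/mol
  T = 351.2 K: K = (2.468, 0.299), RR gives ψ = 0.374, H_out = 14.162 kJ/mol
  T = 344.6 K: K = (2.162, 0.257), RR gives ψ = 0.245, H_out = 8.993 kJ/mol
  T = 341.3 K: K = (2.020, 0.238), RR gives ψ = 0.168, H_out = 5.987 kJ/mol
  T = 339.6 K: K = (1.950, 0.229), RR gives ψ = 0.124, H_out = 4.273 kJ/mol
Linear interpolation between T = 339.6 (H_out = 4.273) and T = 341.3 (H_out = 5.987) on hF = 4.796 gives T ≈ 340.1 K, at which ψ = 0.14.

T = 340.1 K, V/F = 0.14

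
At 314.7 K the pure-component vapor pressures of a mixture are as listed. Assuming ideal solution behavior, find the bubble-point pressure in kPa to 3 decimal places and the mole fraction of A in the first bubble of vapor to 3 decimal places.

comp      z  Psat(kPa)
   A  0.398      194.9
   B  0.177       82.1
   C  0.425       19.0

At the bubble point ψ → 0, so ΣzᵢKᵢ = 1 with Kᵢ = Pᵢˢᵃᵗ/P ⇒ P = ΣzᵢPᵢˢᵃᵗ.
P = 0.398·194.9 + 0.177·82.1 + 0.425·19.0 = 100.177 kPa
yᵢ = zᵢPᵢˢᵃᵗ/P ⇒ y_A = 0.398·194.9/100.177 = 0.774

Pbub = 100.177 kPa, y_A = 0.774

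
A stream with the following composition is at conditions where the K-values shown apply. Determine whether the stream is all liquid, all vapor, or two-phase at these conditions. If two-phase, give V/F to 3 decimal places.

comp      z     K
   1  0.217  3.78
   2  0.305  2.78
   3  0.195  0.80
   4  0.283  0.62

ΣzᵢKᵢ = 2.000; Σzᵢ/Kᵢ = 0.867.
Since Σzᵢ/Kᵢ < 1 the mixture is above its dew point — single vapor phase.

all vapor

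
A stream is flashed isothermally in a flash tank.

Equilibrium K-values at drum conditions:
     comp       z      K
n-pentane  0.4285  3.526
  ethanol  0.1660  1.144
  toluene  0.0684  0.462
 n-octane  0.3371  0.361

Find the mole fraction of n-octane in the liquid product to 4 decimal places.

Iterate (Newton) starting at ψ = 0.66:
  ψ = 0.6600: g = -0.00192, g' = -0.8465 → ψ = 0.6577
Converged at ψ = 0.6577.
Compositions from xᵢ = zᵢ/(1+ψ(Kᵢ−1)), yᵢ = Kᵢxᵢ:
  n-pentane: x = 0.1610, y = 0.5677
  ethanol: x = 0.1516, y = 0.1735
  toluene: x = 0.1059, y = 0.0489
  n-octane: x = 0.5815, y = 0.2099

x_n-octane = 0.5815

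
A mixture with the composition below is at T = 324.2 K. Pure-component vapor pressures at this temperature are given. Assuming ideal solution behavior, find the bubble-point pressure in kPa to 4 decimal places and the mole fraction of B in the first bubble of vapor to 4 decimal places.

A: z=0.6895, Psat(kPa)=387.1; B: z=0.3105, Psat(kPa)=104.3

At the bubble point ψ → 0, so ΣzᵢKᵢ = 1 with Kᵢ = Pᵢˢᵃᵗ/P ⇒ P = ΣzᵢPᵢˢᵃᵗ.
P = 0.6895·387.1 + 0.3105·104.3 = 299.2906 kPa
yᵢ = zᵢPᵢˢᵃᵗ/P ⇒ y_B = 0.3105·104.3/299.2906 = 0.1082

Pbub = 299.2906 kPa, y_B = 0.1082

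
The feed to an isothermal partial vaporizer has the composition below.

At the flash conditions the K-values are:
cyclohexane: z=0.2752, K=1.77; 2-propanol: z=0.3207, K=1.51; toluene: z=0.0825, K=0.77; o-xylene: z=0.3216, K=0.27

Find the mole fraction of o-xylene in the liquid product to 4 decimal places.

x_o-xylene = 0.4059

Rachford–Rice: g(ψ) = Σ zᵢ(Kᵢ−1)/(1+ψ(Kᵢ−1)) = 0.
Check two-phase: ΣzᵢKᵢ = 1.1217 > 1 and Σzᵢ/Kᵢ = 1.6661 > 1, so g(0) = 0.1217 > 0 and g(1) = -0.6661 < 0.
Newton iteration, ψ⁰ = 0.54:
  ψ = 0.5400: g = -0.13129, g' = -0.6054 → ψ = 0.3231
  ψ = 0.3231: g = -0.01763, g' = -0.4647 → ψ = 0.2852
  ψ = 0.2852: g = -0.00026, g' = -0.4516 → ψ = 0.2846
Converged at ψ = 0.2846.
Compositions from xᵢ = zᵢ/(1+ψ(Kᵢ−1)), yᵢ = Kᵢxᵢ:
  cyclohexane: x = 0.2257, y = 0.3995
  2-propanol: x = 0.2801, y = 0.4229
  toluene: x = 0.0883, y = 0.0680
  o-xylene: x = 0.4059, y = 0.1096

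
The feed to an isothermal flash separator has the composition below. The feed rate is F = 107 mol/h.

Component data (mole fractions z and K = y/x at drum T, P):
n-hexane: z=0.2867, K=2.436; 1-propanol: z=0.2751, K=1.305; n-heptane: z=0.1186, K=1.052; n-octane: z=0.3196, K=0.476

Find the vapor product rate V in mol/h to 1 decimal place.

Material balance + equilibrium reduce to Σ zᵢ(Kᵢ−1)/(1+β(Kᵢ−1)) = 0.
Check two-phase: ΣzᵢKᵢ = 1.3343 > 1 and Σzᵢ/Kᵢ = 1.1127 > 1, so g(0) = 0.3343 > 0 and g(1) = -0.1127 < 0.
Iterate (Newton) starting at β = 0.48:
  β = 0.4800: g = 0.09917, g' = -0.3836 → β = 0.7385
  β = 0.7385: g = 0.00103, g' = -0.3901 → β = 0.7412
Converged at β = 0.7412.
Then V = β·F = 0.7412·107 = 79.3 mol/h and L = F − V = 27.7 mol/h.

V = 79.3 mol/h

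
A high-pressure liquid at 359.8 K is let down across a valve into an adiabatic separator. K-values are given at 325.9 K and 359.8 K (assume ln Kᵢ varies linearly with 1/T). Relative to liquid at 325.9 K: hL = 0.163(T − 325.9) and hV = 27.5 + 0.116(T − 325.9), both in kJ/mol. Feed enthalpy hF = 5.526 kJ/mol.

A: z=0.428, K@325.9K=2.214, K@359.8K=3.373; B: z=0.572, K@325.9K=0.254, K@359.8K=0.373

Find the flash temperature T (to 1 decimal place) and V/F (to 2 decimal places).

Adiabatic flash: solve Rachford–Rice at each trial T, then check hF = ψ·hV(T) + (1−ψ)·hL(T).
  T = 325.9 K: K = (2.214, 0.254), RR gives ψ = 0.103, H_out = 2.820 kJ/mol
  T = 359.8 K: K = (3.373, 0.373), RR gives ψ = 0.442, H_out = 16.965 kJ/mol
  T = 342.9 K: K = (2.763, 0.311), RR gives ψ = 0.297, H_out = 10.692 kJ/mol
  T = 334.4 K: K = (2.480, 0.282), RR gives ψ = 0.209, H_out = 7.062 kJ/mol
  T = 330.1 K: K = (2.344, 0.268), RR gives ψ = 0.159, H_out = 5.014 kJ/mol
  T = 332.2 K: K = (2.410, 0.274), RR gives ψ = 0.184, H_out = 6.036 kJ/mol
  T = 331.1 K: K = (2.375, 0.271), RR gives ψ = 0.171, H_out = 5.506 kJ/mol
Linear interpolation between T = 331.1 (H_out = 5.506) and T = 332.2 (H_out = 6.036) on hF = 5.526 gives T ≈ 331.1 K, at which ψ = 0.17.

T = 331.1 K, V/F = 0.17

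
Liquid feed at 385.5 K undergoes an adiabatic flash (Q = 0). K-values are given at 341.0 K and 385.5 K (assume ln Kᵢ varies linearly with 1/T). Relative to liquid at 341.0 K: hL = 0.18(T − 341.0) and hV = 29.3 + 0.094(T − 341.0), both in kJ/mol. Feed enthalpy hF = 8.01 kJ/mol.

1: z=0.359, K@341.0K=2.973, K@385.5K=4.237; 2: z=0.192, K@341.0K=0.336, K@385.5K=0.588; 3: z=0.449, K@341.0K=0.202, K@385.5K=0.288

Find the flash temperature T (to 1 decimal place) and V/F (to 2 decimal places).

Adiabatic flash: solve Rachford–Rice at each trial T, then check hF = ψ·hV(T) + (1−ψ)·hL(T).
  T = 341.0 K: K = (2.973, 0.336, 0.202), RR gives ψ = 0.148, H_out = 4.349 kJ/mol
  T = 385.5 K: K = (4.237, 0.588, 0.288), RR gives ψ = 0.371, H_out = 17.464 kJ/mol
  T = 363.2 K: K = (3.586, 0.452, 0.244), RR gives ψ = 0.267, H_out = 11.319 kJ/mol
  T = 352.1 K: K = (3.275, 0.391, 0.223), RR gives ψ = 0.211, H_out = 7.983 kJ/mol
  T = 357.6 K: K = (3.428, 0.421, 0.233), RR gives ψ = 0.240, H_out = 9.667 kJ/mol
  T = 354.9 K: K = (3.353, 0.406, 0.228), RR gives ψ = 0.226, H_out = 8.849 kJ/mol
  T = 353.5 K: K = (3.314, 0.399, 0.225), RR gives ψ = 0.219, H_out = 8.418 kJ/mol
Linear interpolation between T = 352.1 (H_out = 7.983) and T = 353.5 (H_out = 8.418) on hF = 8.01 gives T ≈ 352.2 K, at which ψ = 0.21.

T = 352.2 K, V/F = 0.21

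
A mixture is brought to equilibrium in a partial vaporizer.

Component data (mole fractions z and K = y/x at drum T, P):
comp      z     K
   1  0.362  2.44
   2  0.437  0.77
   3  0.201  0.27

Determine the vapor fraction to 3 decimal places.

ψ = 0.424

Newton iteration, ψ⁰ = 0.5:
  ψ = 0.500: g = -0.0416, g' = -0.549 → ψ = 0.424
Converged at ψ = 0.424.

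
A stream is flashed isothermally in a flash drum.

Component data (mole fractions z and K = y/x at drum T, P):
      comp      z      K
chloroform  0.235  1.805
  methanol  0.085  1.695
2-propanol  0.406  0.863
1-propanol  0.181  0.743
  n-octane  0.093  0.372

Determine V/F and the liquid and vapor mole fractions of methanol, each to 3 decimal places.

V/F = 0.403, x_methanol = 0.066, y_methanol = 0.113

Rachford–Rice: g(V/F) = Σ zᵢ(Kᵢ−1)/(1+V/F(Kᵢ−1)) = 0.
g(0) = ΣzᵢKᵢ − 1 = 0.088 and g(1) = 1 − Σzᵢ/Kᵢ = -0.144, so a root lies in (0, 1).
Newton iteration, V/F⁰ = 0.38:
  V/F = 0.380: g = 0.0047, g' = -0.201 → V/F = 0.403
Converged at V/F = 0.403.
Compositions from xᵢ = zᵢ/(1+V/F(Kᵢ−1)), yᵢ = Kᵢxᵢ:
  chloroform: x = 0.177, y = 0.320
  methanol: x = 0.066, y = 0.113
  2-propanol: x = 0.430, y = 0.371
  1-propanol: x = 0.202, y = 0.150
  n-octane: x = 0.125, y = 0.046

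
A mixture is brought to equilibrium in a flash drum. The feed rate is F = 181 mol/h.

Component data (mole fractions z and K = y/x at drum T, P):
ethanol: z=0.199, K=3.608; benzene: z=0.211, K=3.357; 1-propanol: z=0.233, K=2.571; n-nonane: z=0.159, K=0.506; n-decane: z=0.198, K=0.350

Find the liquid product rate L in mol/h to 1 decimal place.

Newton iteration, ψ⁰ = 0.5:
  ψ = 0.500: g = 0.3636, g' = -0.934 → ψ = 0.889
  ψ = 0.889: g = 0.0248, g' = -0.938 → ψ = 0.916
  ψ = 0.916: g = -0.0004, g' = -0.972 → ψ = 0.915
Converged at ψ = 0.915.
Then V = ψ·F = 0.9151·181 = 165.6 mol/h and L = F − V = 15.4 mol/h.

L = 15.4 mol/h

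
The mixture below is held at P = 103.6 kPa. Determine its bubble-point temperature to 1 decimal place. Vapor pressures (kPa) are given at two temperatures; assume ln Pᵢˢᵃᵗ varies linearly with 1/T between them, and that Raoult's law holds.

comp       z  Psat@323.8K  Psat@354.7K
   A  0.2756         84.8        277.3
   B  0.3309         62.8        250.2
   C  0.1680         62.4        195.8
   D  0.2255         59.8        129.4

Bubble-point temperature: ΣzᵢPᵢˢᵃᵗ(T) = P. Interpolate ln Pᵢˢᵃᵗ = aᵢ + bᵢ/T.
  T = 323.8 K: ΣzᵢPᵢˢᵃᵗ = 68.12 kPa
  T = 354.7 K: ΣzᵢPᵢˢᵃᵗ = 221.29 kPa
  T = 339.2 K: ΣzᵢPᵢˢᵃᵗ = 125.23 kPa
  T = 331.5 K: ΣzᵢPᵢˢᵃᵗ = 92.88 kPa
  T = 335.4 K: ΣzᵢPᵢˢᵃᵗ = 108.21 kPa
  T = 333.4 K: ΣzᵢPᵢˢᵃᵗ = 100.09 kPa
Interpolating between 333.4 K and 335.4 K gives T ≈ 334.3 K.

T = 334.3 K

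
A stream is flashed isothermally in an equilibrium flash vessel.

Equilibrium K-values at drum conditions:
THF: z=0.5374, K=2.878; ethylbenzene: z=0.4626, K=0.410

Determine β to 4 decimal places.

β = 0.6645

Let β = V/F and solve Σ zᵢ(Kᵢ−1)/(1+β(Kᵢ−1)) = 0.
Feasibility: ΣzᵢKᵢ = 1.7363, Σzᵢ/Kᵢ = 1.3150 — both > 1, two phases present.
Binary case is linear: z₁(K₁−1)(1+β(K₂−1)) + z₂(K₂−1)(1+β(K₁−1)) = 0
⇒ β = [z₁(K₁−1)+z₂(K₂−1)] / [−(K₁−1)(K₂−1)] = 0.73630/1.10802 = 0.6645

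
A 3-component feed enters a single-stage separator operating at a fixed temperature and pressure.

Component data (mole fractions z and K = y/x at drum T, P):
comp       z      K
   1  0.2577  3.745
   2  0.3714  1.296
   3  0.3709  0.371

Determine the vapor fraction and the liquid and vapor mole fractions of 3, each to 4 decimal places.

ψ = 0.5792, x_3 = 0.5834, y_3 = 0.2165

Material balance + equilibrium reduce to Σ zᵢ(Kᵢ−1)/(1+ψ(Kᵢ−1)) = 0.
g(0) = ΣzᵢKᵢ − 1 = 0.5840 and g(1) = 1 − Σzᵢ/Kᵢ = -0.3551, so a root lies in (0, 1).
Iterate (Newton) starting at ψ = 0.5:
  ψ = 0.5000: g = 0.05359, g' = -0.6819 → ψ = 0.5786
  ψ = 0.5786: g = 0.00039, g' = -0.6763 → ψ = 0.5792
Converged at ψ = 0.5792.
Compositions from xᵢ = zᵢ/(1+ψ(Kᵢ−1)), yᵢ = Kᵢxᵢ:
  1: x = 0.0995, y = 0.3726
  2: x = 0.3170, y = 0.4109
  3: x = 0.5834, y = 0.2165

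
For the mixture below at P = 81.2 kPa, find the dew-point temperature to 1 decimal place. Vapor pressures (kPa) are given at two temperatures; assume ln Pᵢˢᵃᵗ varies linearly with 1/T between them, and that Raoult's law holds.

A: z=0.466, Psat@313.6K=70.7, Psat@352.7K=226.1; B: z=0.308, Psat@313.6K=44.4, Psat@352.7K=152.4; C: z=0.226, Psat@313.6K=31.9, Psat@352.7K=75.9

Dew-point temperature: Σzᵢ·P/Pᵢˢᵃᵗ(T) = 1. Interpolate ln Pᵢˢᵃᵗ = aᵢ + bᵢ/T.
  T = 313.6 K: ΣzᵢP/Pᵢˢᵃᵗ = 1.6738
  T = 352.7 K: ΣzᵢP/Pᵢˢᵃᵗ = 0.5732
  T = 333.1 K: ΣzᵢP/Pᵢˢᵃᵗ = 0.9474
  T = 323.4 K: ΣzᵢP/Pᵢˢᵃᵗ = 1.2455
  T = 328.2 K: ΣzᵢP/Pᵢˢᵃᵗ = 1.0853
  T = 330.6 K: ΣzᵢP/Pᵢˢᵃᵗ = 1.0148
Interpolating between 330.6 K and 333.1 K gives T ≈ 331.1 K.

T = 331.1 K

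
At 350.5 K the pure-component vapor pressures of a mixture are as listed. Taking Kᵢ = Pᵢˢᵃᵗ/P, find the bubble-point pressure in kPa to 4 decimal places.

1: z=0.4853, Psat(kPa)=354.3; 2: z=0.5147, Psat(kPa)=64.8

Pbub = 205.2944 kPa

At the bubble point ψ → 0, so ΣzᵢKᵢ = 1 with Kᵢ = Pᵢˢᵃᵗ/P ⇒ P = ΣzᵢPᵢˢᵃᵗ.
P = 0.4853·354.3 + 0.5147·64.8 = 205.2944 kPa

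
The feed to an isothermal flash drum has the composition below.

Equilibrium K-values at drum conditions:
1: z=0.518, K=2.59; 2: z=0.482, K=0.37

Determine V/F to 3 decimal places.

Material balance + equilibrium reduce to Σ zᵢ(Kᵢ−1)/(1+V/F(Kᵢ−1)) = 0.
Feasibility: ΣzᵢKᵢ = 1.520, Σzᵢ/Kᵢ = 1.503 — both > 1, two phases present.
Binary case is linear: z₁(K₁−1)(1+V/F(K₂−1)) + z₂(K₂−1)(1+V/F(K₁−1)) = 0
⇒ V/F = [z₁(K₁−1)+z₂(K₂−1)] / [−(K₁−1)(K₂−1)] = 0.5200/1.0017 = 0.519

V/F = 0.519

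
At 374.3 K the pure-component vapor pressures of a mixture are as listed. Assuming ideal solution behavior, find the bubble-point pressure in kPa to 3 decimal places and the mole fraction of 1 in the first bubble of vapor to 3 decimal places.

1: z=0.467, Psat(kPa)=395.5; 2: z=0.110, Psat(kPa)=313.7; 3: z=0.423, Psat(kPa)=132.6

Pbub = 275.295 kPa, y_1 = 0.671

At the bubble point ψ → 0, so ΣzᵢKᵢ = 1 with Kᵢ = Pᵢˢᵃᵗ/P ⇒ P = ΣzᵢPᵢˢᵃᵗ.
P = 0.467·395.5 + 0.110·313.7 + 0.423·132.6 = 275.295 kPa
yᵢ = zᵢPᵢˢᵃᵗ/P ⇒ y_1 = 0.467·395.5/275.295 = 0.671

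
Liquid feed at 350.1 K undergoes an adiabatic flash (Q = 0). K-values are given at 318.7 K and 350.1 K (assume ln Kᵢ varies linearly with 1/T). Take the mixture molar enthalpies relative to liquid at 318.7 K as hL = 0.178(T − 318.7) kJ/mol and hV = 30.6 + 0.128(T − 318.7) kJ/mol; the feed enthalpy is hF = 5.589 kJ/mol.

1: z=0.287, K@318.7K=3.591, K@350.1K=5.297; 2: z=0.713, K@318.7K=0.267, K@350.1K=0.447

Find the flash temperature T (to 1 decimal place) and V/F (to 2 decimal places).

Adiabatic flash: solve Rachford–Rice at each trial T, then check hF = ψ·hV(T) + (1−ψ)·hL(T).
  T = 318.7 K: K = (3.591, 0.267), RR gives ψ = 0.116, H_out = 3.561 kJ/mol
  T = 350.1 K: K = (5.297, 0.447), RR gives ψ = 0.353, H_out = 15.838 kJ/mol
  T = 334.4 K: K = (4.401, 0.350), RR gives ψ = 0.232, H_out = 9.703 kJ/mol
  T = 326.5 K: K = (3.983, 0.306), RR gives ψ = 0.175, H_out = 6.665 kJ/mol
  T = 322.6 K: K = (3.784, 0.286), RR gives ψ = 0.146, H_out = 5.133 kJ/mol
  T = 324.6 K: K = (3.885, 0.296), RR gives ψ = 0.161, H_out = 5.923 kJ/mol
Linear interpolation between T = 322.6 (H_out = 5.133) and T = 324.6 (H_out = 5.923) on hF = 5.589 gives T ≈ 323.8 K, at which ψ = 0.15.

T = 323.8 K, V/F = 0.15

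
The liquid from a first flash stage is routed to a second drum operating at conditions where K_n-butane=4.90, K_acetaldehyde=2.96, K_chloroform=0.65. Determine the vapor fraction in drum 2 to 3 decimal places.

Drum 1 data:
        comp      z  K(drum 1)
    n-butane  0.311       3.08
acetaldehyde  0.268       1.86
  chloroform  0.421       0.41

Drum 1:
Material balance + equilibrium reduce to Σ zᵢ(Kᵢ−1)/(1+ψ₁(Kᵢ−1)) = 0.
g(0) = ΣzᵢKᵢ − 1 = 0.629 and g(1) = 1 − Σzᵢ/Kᵢ = -0.272, so a root lies in (0, 1).
Iterate (Newton) starting at ψ₁ = 0.5:
  ψ₁ = 0.500: g = 0.1259, g' = -0.715 → ψ₁ = 0.676
  ψ₁ = 0.676: g = 0.0013, g' = -0.717 → ψ₁ = 0.678
Converged at ψ₁ = 0.678.
Drum-1 compositions:
  n-butane: x = 0.129, y = 0.397
  acetaldehyde: x = 0.169, y = 0.315
  chloroform: x = 0.702, y = 0.288
Drum-2 feed = drum-1 liquid: z₂ = (0.1290, 0.1693, 0.7017).
Drum 2:
Iterate (Newton) starting at ψ₂ = 0.69:
  ψ₂ = 0.690: g = -0.0464, g' = -0.411 → ψ₂ = 0.577
  ψ₂ = 0.577: g = 0.0027, g' = -0.464 → ψ₂ = 0.583
Converged at ψ₂ = 0.583.
  n-butane: x = 0.039, y = 0.193
  acetaldehyde: x = 0.079, y = 0.234
  chloroform: x = 0.882, y = 0.573

V/F (drum 2) = 0.583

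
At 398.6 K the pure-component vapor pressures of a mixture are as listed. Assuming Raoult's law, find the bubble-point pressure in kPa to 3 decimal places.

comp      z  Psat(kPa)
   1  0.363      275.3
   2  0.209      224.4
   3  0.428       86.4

Pbub = 183.813 kPa

At the bubble point ψ → 0, so ΣzᵢKᵢ = 1 with Kᵢ = Pᵢˢᵃᵗ/P ⇒ P = ΣzᵢPᵢˢᵃᵗ.
P = 0.363·275.3 + 0.209·224.4 + 0.428·86.4 = 183.813 kPa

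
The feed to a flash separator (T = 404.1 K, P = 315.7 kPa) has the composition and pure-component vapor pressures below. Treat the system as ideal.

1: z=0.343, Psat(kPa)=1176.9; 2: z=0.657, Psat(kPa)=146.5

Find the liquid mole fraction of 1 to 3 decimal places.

Raoult's law: Kᵢ = Pᵢˢᵃᵗ/P = Pᵢˢᵃᵗ/315.7.
  K_1 = 1176.9/315.7 = 3.72791, K_2 = 146.5/315.7 = 0.46405
Let ψ = V/F and solve Σ zᵢ(Kᵢ−1)/(1+ψ(Kᵢ−1)) = 0.
g(0) = ΣzᵢKᵢ − 1 = 0.584 and g(1) = 1 − Σzᵢ/Kᵢ = -0.508, so a root lies in (0, 1).
Iterate (Newton) starting at ψ = 0.53:
  ψ = 0.530: g = -0.1093, g' = -0.795 → ψ = 0.393
  ψ = 0.393: g = 0.0059, g' = -0.898 → ψ = 0.399
Converged at ψ = 0.399.
Compositions from xᵢ = zᵢ/(1+ψ(Kᵢ−1)), yᵢ = Kᵢxᵢ:
  1: x = 0.164, y = 0.612
  2: x = 0.836, y = 0.388

x_1 = 0.164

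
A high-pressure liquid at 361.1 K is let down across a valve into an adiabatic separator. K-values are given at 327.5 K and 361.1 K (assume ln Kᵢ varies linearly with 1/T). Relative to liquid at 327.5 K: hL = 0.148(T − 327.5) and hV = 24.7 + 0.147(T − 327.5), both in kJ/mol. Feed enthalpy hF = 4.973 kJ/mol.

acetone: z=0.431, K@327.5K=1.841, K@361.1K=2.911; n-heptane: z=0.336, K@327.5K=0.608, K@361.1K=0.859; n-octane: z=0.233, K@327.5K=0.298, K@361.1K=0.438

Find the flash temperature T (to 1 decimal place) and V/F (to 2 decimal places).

Adiabatic flash: solve Rachford–Rice at each trial T, then check hF = ψ·hV(T) + (1−ψ)·hL(T).
  T = 327.5 K: K = (1.841, 0.608, 0.298), RR gives ψ = 0.148, H_out = 3.655 kJ/mol
  T = 361.1 K: K = (2.911, 0.859, 0.438), RR gives ψ = 0.868, H_out = 26.390 kJ/mol
  T = 344.3 K: K = (2.341, 0.729, 0.365), RR gives ψ = 0.546, H_out = 15.966 kJ/mol
  T = 335.9 K: K = (2.082, 0.667, 0.330), RR gives ψ = 0.366, H_out = 10.288 kJ/mol
  T = 331.7 K: K = (1.959, 0.637, 0.314), RR gives ψ = 0.264, H_out = 7.141 kJ/mol
  T = 329.6 K: K = (1.900, 0.623, 0.306), RR gives ψ = 0.208, H_out = 5.449 kJ/mol
Linear interpolation between T = 327.5 (H_out = 3.655) and T = 329.6 (H_out = 5.449) on hF = 4.973 gives T ≈ 329.0 K, at which ψ = 0.19.

T = 329.0 K, V/F = 0.19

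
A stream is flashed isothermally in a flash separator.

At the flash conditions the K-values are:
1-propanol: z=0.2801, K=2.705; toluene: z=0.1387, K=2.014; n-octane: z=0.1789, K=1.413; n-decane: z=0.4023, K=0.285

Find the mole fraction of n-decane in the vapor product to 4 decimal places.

y_n-decane = 0.1702

Material balance + equilibrium reduce to Σ zᵢ(Kᵢ−1)/(1+ψ(Kᵢ−1)) = 0.
Check two-phase: ΣzᵢKᵢ = 1.4045 > 1 and Σzᵢ/Kᵢ = 1.7106 > 1, so g(0) = 0.4045 > 0 and g(1) = -0.7106 < 0.
Newton–Raphson from ψ = 0.63:
  ψ = 0.6300: g = -0.14872, g' = -0.9426 → ψ = 0.4722
  ψ = 0.4722: g = -0.01278, g' = -0.8052 → ψ = 0.4564
  ψ = 0.4564: g = -0.00005, g' = -0.7989 → ψ = 0.4563
Converged at ψ = 0.4563.
Compositions from xᵢ = zᵢ/(1+ψ(Kᵢ−1)), yᵢ = Kᵢxᵢ:
  1-propanol: x = 0.1575, y = 0.4261
  toluene: x = 0.0948, y = 0.1910
  n-octane: x = 0.1505, y = 0.2127
  n-decane: x = 0.5971, y = 0.1702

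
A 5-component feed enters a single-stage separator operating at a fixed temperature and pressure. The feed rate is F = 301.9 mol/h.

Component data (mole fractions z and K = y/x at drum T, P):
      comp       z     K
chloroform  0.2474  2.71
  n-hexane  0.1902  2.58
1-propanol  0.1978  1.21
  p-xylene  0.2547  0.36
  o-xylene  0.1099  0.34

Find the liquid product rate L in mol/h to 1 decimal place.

Rachford–Rice: g(ψ) = Σ zᵢ(Kᵢ−1)/(1+ψ(Kᵢ−1)) = 0.
g(0) = ΣzᵢKᵢ − 1 = 0.5296 and g(1) = 1 − Σzᵢ/Kᵢ = -0.3592, so a root lies in (0, 1).
Newton–Raphson from ψ = 0.34:
  ψ = 0.3400: g = 0.19992, g' = -0.7478 → ψ = 0.6073
  ψ = 0.6073: g = 0.01001, g' = -0.7171 → ψ = 0.6213
  ψ = 0.6213: g = -0.00004, g' = -0.7229 → ψ = 0.6212
Converged at ψ = 0.6212.
Then V = ψ·F = 0.6212·301.9 = 187.6 mol/h and L = F − V = 114.3 mol/h.

L = 114.3 mol/h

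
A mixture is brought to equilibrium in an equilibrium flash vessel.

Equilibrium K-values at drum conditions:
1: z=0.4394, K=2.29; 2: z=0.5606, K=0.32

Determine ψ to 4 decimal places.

ψ = 0.2116

Rachford–Rice: g(ψ) = Σ zᵢ(Kᵢ−1)/(1+ψ(Kᵢ−1)) = 0.
Feasibility: ΣzᵢKᵢ = 1.1856, Σzᵢ/Kᵢ = 1.9438 — both > 1, two phases present.
Newton iteration, ψ⁰ = 0.5:
  ψ = 0.5000: g = -0.23301, g' = -0.8653 → ψ = 0.2307
  ψ = 0.2307: g = -0.01532, g' = -0.7989 → ψ = 0.2115
  ψ = 0.2115: g = 0.00006, g' = -0.8049 → ψ = 0.2116
Converged at ψ = 0.2116.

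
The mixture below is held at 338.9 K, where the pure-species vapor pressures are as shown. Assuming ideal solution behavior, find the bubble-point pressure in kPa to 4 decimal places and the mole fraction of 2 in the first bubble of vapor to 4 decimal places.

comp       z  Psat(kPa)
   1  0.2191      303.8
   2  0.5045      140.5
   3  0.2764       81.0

At the bubble point ψ → 0, so ΣzᵢKᵢ = 1 with Kᵢ = Pᵢˢᵃᵗ/P ⇒ P = ΣzᵢPᵢˢᵃᵗ.
P = 0.2191·303.8 + 0.5045·140.5 + 0.2764·81.0 = 159.8332 kPa
yᵢ = zᵢPᵢˢᵃᵗ/P ⇒ y_2 = 0.5045·140.5/159.8332 = 0.4435

Pbub = 159.8332 kPa, y_2 = 0.4435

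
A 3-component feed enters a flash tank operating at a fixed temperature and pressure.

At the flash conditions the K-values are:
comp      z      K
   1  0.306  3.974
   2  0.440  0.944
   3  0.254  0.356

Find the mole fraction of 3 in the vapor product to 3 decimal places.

y_3 = 0.156

Rachford–Rice: g(V/F) = Σ zᵢ(Kᵢ−1)/(1+V/F(Kᵢ−1)) = 0.
Check two-phase: ΣzᵢKᵢ = 1.722 > 1 and Σzᵢ/Kᵢ = 1.257 > 1, so g(0) = 0.722 > 0 and g(1) = -0.257 < 0.
Newton–Raphson from V/F = 0.5:
  V/F = 0.500: g = 0.0993, g' = -0.668 → V/F = 0.649
  V/F = 0.649: g = 0.0042, g' = -0.628 → V/F = 0.655
Converged at V/F = 0.655.
Compositions from xᵢ = zᵢ/(1+V/F(Kᵢ−1)), yᵢ = Kᵢxᵢ:
  1: x = 0.104, y = 0.412
  2: x = 0.457, y = 0.431
  3: x = 0.439, y = 0.156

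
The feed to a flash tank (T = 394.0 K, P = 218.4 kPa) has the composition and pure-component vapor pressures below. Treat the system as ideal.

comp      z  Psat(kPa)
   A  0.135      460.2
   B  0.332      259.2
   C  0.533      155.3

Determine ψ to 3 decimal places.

ψ = 0.315

Raoult's law: Kᵢ = Pᵢˢᵃᵗ/P = Pᵢˢᵃᵗ/218.4.
  K_A = 460.2/218.4 = 2.10714, K_B = 259.2/218.4 = 1.18681, K_C = 155.3/218.4 = 0.71108
Let ψ = V/F and solve Σ zᵢ(Kᵢ−1)/(1+ψ(Kᵢ−1)) = 0.
Check two-phase: ΣzᵢKᵢ = 1.057 > 1 and Σzᵢ/Kᵢ = 1.093 > 1, so g(0) = 0.057 > 0 and g(1) = -0.093 < 0.
Newton iteration, ψ⁰ = 0.43:
  ψ = 0.430: g = -0.0172, g' = -0.144 → ψ = 0.311
  ψ = 0.311: g = 0.0007, g' = -0.156 → ψ = 0.315
Converged at ψ = 0.315.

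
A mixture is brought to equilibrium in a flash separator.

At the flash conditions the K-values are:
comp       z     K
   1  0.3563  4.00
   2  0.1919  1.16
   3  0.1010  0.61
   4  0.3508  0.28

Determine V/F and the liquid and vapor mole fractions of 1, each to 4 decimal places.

V/F = 0.5126, x_1 = 0.1404, y_1 = 0.5616

Rachford–Rice: g(V/F) = Σ zᵢ(Kᵢ−1)/(1+V/F(Kᵢ−1)) = 0.
Feasibility: ΣzᵢKᵢ = 1.8076, Σzᵢ/Kᵢ = 1.6729 — both > 1, two phases present.
Newton iteration, V/F⁰ = 0.5:
  V/F = 0.5000: g = 0.01241, g' = -0.9850 → V/F = 0.5126
Converged at V/F = 0.5126.
Compositions from xᵢ = zᵢ/(1+V/F(Kᵢ−1)), yᵢ = Kᵢxᵢ:
  1: x = 0.1404, y = 0.5616
  2: x = 0.1774, y = 0.2057
  3: x = 0.1262, y = 0.0770
  4: x = 0.5560, y = 0.1557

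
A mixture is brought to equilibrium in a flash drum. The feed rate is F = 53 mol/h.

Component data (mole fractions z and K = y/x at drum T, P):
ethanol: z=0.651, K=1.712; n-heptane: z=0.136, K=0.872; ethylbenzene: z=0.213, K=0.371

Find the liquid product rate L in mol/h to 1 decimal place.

L = 9.9 mol/h

Iterate (Newton) starting at β = 0.64:
  β = 0.640: g = 0.0752, g' = -0.394 → β = 0.831
  β = 0.831: g = -0.0088, g' = -0.503 → β = 0.813
Converged at β = 0.813.
Then V = β·F = 0.8129·53 = 43.1 mol/h and L = F − V = 9.9 mol/h.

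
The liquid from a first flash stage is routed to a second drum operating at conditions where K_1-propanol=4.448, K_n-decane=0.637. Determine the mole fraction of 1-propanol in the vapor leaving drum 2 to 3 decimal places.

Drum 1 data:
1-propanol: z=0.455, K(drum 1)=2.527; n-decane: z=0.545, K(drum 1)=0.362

Drum 1:
Material balance + equilibrium reduce to Σ zᵢ(Kᵢ−1)/(1+ψ₁(Kᵢ−1)) = 0.
Check two-phase: ΣzᵢKᵢ = 1.347 > 1 and Σzᵢ/Kᵢ = 1.686 > 1, so g(0) = 0.347 > 0 and g(1) = -0.686 < 0.
Binary case is linear: z₁(K₁−1)(1+ψ₁(K₂−1)) + z₂(K₂−1)(1+ψ₁(K₁−1)) = 0
⇒ ψ₁ = [z₁(K₁−1)+z₂(K₂−1)] / [−(K₁−1)(K₂−1)] = 0.3471/0.9742 = 0.356
Drum-1 compositions:
  1-propanol: x = 0.295, y = 0.745
  n-decane: x = 0.705, y = 0.255
Drum-2 feed = drum-1 liquid: z₂ = (0.2947, 0.7053).
Drum 2:
Let ψ₂ = V/F and solve Σ zᵢ(Kᵢ−1)/(1+ψ₂(Kᵢ−1)) = 0.
Check two-phase: ΣzᵢKᵢ = 1.760 > 1 and Σzᵢ/Kᵢ = 1.173 > 1, so g(0) = 0.760 > 0 and g(1) = -0.173 < 0.
Binary case is linear: z₁(K₁−1)(1+ψ₂(K₂−1)) + z₂(K₂−1)(1+ψ₂(K₁−1)) = 0
⇒ ψ₂ = [z₁(K₁−1)+z₂(K₂−1)] / [−(K₁−1)(K₂−1)] = 0.7601/1.2516 = 0.607
  1-propanol: x = 0.095, y = 0.424
  n-decane: x = 0.905, y = 0.576

y_1-propanol (drum 2) = 0.424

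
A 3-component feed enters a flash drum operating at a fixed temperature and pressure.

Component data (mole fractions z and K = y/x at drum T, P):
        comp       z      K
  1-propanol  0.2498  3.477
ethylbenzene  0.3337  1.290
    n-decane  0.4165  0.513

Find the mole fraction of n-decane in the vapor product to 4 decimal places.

y_n-decane = 0.3237

Material balance + equilibrium reduce to Σ zᵢ(Kᵢ−1)/(1+ψ(Kᵢ−1)) = 0.
Feasibility: ΣzᵢKᵢ = 1.5127, Σzᵢ/Kᵢ = 1.1424 — both > 1, two phases present.
Newton iteration, ψ⁰ = 0.5:
  ψ = 0.5000: g = 0.09281, g' = -0.4999 → ψ = 0.6857
  ψ = 0.6857: g = 0.00551, g' = -0.4527 → ψ = 0.6978
Converged at ψ = 0.6978.
Compositions from xᵢ = zᵢ/(1+ψ(Kᵢ−1)), yᵢ = Kᵢxᵢ:
  1-propanol: x = 0.0916, y = 0.3183
  ethylbenzene: x = 0.2775, y = 0.3580
  n-decane: x = 0.6309, y = 0.3237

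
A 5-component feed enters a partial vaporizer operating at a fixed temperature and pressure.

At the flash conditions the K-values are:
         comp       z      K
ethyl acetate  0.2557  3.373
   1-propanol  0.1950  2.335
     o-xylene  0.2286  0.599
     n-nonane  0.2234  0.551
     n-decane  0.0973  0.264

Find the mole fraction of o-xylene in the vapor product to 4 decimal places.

Iterate (Newton) starting at β = 0.5:
  β = 0.5000: g = 0.07631, g' = -0.6905 → β = 0.6105
  β = 0.6105: g = 0.00159, g' = -0.6694 → β = 0.6129
Converged at β = 0.6129.
Compositions from xᵢ = zᵢ/(1+β(Kᵢ−1)), yᵢ = Kᵢxᵢ:
  ethyl acetate: x = 0.1042, y = 0.3514
  1-propanol: x = 0.1072, y = 0.2504
  o-xylene: x = 0.3031, y = 0.1816
  n-nonane: x = 0.3082, y = 0.1698
  n-decane: x = 0.1773, y = 0.0468

y_o-xylene = 0.1816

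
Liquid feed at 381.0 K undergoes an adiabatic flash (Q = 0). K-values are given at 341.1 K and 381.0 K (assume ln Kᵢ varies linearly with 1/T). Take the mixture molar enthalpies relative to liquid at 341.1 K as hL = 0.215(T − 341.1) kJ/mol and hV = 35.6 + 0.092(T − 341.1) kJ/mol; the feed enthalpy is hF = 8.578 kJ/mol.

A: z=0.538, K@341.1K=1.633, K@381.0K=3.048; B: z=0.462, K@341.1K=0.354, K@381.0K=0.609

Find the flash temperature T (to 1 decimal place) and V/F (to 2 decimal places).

Adiabatic flash: solve Rachford–Rice at each trial T, then check hF = ψ·hV(T) + (1−ψ)·hL(T).
  T = 341.1 K: K = (1.633, 0.354), RR gives ψ = 0.103, H_out = 3.665 kJ/mol
  T = 381.0 K: K = (3.048, 0.609), RR gives ψ = 1.000, H_out = 39.271 kJ/mol
  T = 361.1 K: K = (2.272, 0.472), RR gives ψ = 0.655, H_out = 26.004 kJ/mol
  T = 351.1 K: K = (1.935, 0.410), RR gives ψ = 0.418, H_out = 16.524 kJ/mol
  T = 346.1 K: K = (1.780, 0.382), RR gives ψ = 0.277, H_out = 10.780 kJ/mol
  T = 343.6 K: K = (1.705, 0.368), RR gives ψ = 0.196, H_out = 7.446 kJ/mol
  T = 344.9 K: K = (1.744, 0.375), RR gives ψ = 0.239, H_out = 9.227 kJ/mol
Linear interpolation between T = 343.6 (H_out = 7.446) and T = 344.9 (H_out = 9.227) on hF = 8.578 gives T ≈ 344.4 K, at which ψ = 0.22.

T = 344.4 K, V/F = 0.22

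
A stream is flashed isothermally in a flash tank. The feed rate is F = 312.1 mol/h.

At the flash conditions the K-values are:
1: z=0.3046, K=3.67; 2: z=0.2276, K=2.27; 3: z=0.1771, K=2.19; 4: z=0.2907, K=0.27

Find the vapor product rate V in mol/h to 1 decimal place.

V = 249.8 mol/h

Iterate (Newton) starting at ψ = 0.49:
  ψ = 0.4900: g = 0.33324, g' = -1.0226 → ψ = 0.8159
  ψ = 0.8159: g = -0.01997, g' = -1.3153 → ψ = 0.8007
  ψ = 0.8007: g = -0.00032, g' = -1.2739 → ψ = 0.8004
Converged at ψ = 0.8004.
Then V = ψ·F = 0.8004·312.1 = 249.8 mol/h and L = F − V = 62.3 mol/h.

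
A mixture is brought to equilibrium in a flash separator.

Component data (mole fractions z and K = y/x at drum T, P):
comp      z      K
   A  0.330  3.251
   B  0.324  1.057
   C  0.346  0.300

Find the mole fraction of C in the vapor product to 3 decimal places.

Rachford–Rice: g(β) = Σ zᵢ(Kᵢ−1)/(1+β(Kᵢ−1)) = 0.
g(0) = ΣzᵢKᵢ − 1 = 0.519 and g(1) = 1 − Σzᵢ/Kᵢ = -0.561, so a root lies in (0, 1).
Iterate (Newton) starting at β = 0.42:
  β = 0.420: g = 0.0568, g' = -0.783 → β = 0.493
Converged at β = 0.493.
Compositions from xᵢ = zᵢ/(1+β(Kᵢ−1)), yᵢ = Kᵢxᵢ:
  A: x = 0.156, y = 0.508
  B: x = 0.315, y = 0.333
  C: x = 0.528, y = 0.159

y_C = 0.159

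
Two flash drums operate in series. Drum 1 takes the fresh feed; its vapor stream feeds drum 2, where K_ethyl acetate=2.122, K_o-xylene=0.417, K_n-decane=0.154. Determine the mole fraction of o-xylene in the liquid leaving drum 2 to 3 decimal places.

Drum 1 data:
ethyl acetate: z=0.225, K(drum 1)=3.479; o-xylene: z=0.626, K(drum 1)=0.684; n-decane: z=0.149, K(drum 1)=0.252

Drum 1:
Material balance + equilibrium reduce to Σ zᵢ(Kᵢ−1)/(1+ψ₁(Kᵢ−1)) = 0.
Check two-phase: ΣzᵢKᵢ = 1.249 > 1 and Σzᵢ/Kᵢ = 1.571 > 1, so g(0) = 0.249 > 0 and g(1) = -0.571 < 0.
Newton iteration, ψ₁⁰ = 0.5:
  ψ₁ = 0.500: g = -0.1639, g' = -0.577 → ψ₁ = 0.216
  ψ₁ = 0.216: g = 0.0182, g' = -0.778 → ψ₁ = 0.239
  ψ₁ = 0.239: g = 0.0004, g' = -0.742 → ψ₁ = 0.240
Converged at ψ₁ = 0.240.
Drum-1 compositions:
  ethyl acetate: x = 0.141, y = 0.491
  o-xylene: x = 0.677, y = 0.463
  n-decane: x = 0.182, y = 0.046
Drum-2 feed = drum-1 vapor: z₂ = (0.4910, 0.4633, 0.0458).
Drum 2:
Rachford–Rice: g(ψ₂) = Σ zᵢ(Kᵢ−1)/(1+ψ₂(Kᵢ−1)) = 0.
Feasibility: ΣzᵢKᵢ = 1.242, Σzᵢ/Kᵢ = 1.639 — both > 1, two phases present.
Iterate (Newton) starting at ψ₂ = 0.5:
  ψ₂ = 0.500: g = -0.0954, g' = -0.666 → ψ₂ = 0.357
  ψ₂ = 0.357: g = -0.0030, g' = -0.633 → ψ₂ = 0.352
Converged at ψ₂ = 0.352.
  ethyl acetate: x = 0.352, y = 0.747
  o-xylene: x = 0.583, y = 0.243
  n-decane: x = 0.065, y = 0.010

x_o-xylene (drum 2) = 0.583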